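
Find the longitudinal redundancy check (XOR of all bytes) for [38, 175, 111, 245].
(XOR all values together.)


XOR chain: 38 ^ 175 ^ 111 ^ 245 = 19

19


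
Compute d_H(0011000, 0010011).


XOR: 0001011
Count of 1s: 3

3


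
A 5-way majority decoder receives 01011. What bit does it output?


Ones: 3 out of 5
Threshold: 3

1 (3/5 voted 1)


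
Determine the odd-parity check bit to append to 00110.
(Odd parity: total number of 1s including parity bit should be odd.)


Number of 1s in data: 2
Parity bit: 1

1


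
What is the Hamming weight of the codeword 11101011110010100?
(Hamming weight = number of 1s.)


Counting 1s in 11101011110010100

10


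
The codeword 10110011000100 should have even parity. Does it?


Number of 1s: 6

Yes, parity is correct (6 ones)


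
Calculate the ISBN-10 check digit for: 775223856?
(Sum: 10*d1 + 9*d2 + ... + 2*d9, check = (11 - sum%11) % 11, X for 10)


Weighted sum: 273
273 mod 11 = 9

Check digit: 2


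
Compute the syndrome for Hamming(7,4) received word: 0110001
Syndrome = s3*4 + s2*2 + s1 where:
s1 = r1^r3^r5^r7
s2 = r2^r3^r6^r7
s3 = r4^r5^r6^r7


s1=0, s2=1, s3=1

Syndrome = 6 (error at position 6)


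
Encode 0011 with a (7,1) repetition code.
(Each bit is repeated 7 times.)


Each bit -> 7 copies

0000000000000011111111111111


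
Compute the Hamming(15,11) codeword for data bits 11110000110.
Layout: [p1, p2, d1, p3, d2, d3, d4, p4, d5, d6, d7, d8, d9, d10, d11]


Parity bits: p1=0, p2=0, p3=1, p4=0

001111100000110


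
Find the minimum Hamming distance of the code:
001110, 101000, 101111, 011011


Comparing all pairs, minimum distance: 2
Can detect 1 errors, correct 0 errors

2


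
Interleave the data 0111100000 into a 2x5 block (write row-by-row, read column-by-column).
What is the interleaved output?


Matrix:
  01111
  00000
Read columns: 0010101010

0010101010


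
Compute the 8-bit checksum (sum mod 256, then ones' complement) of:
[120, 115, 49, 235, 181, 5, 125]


Sum = 830 mod 256 = 62
Complement = 193

193


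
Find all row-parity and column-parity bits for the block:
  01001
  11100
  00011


Row parities: 010
Column parities: 10110

Row P: 010, Col P: 10110, Corner: 1


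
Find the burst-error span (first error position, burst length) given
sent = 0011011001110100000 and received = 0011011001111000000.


XOR: 0000000000001100000

Burst at position 12, length 2


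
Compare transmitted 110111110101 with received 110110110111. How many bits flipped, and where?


XOR: 000001000010

2 error(s) at position(s): 5, 10


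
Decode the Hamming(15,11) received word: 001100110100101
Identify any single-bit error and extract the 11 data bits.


Syndrome = 0: no error detected

Data: 10010100101 (no errors)


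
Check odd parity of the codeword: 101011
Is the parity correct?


Number of 1s: 4

No, parity error (4 ones)


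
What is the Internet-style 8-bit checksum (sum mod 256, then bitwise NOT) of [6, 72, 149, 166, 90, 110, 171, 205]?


Sum = 969 mod 256 = 201
Complement = 54

54


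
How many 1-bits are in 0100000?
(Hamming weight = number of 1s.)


Counting 1s in 0100000

1


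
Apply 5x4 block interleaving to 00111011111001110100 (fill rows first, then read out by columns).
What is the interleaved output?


Matrix:
  0011
  1011
  1110
  0111
  0100
Read columns: 01100001111111011010

01100001111111011010


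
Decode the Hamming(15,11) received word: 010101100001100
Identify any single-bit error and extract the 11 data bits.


Syndrome = 6: error at position 6

Data: 00010001100 (corrected bit 6)


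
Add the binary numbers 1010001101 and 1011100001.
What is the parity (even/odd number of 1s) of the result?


1010001101 = 653
1011100001 = 737
Sum = 1390 = 10101101110
1s count = 7

odd parity (7 ones in 10101101110)


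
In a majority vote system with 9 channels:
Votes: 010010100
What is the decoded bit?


Ones: 3 out of 9
Threshold: 5

0 (3/9 voted 1)


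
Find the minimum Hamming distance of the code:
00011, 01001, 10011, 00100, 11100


Comparing all pairs, minimum distance: 1
Can detect 0 errors, correct 0 errors

1


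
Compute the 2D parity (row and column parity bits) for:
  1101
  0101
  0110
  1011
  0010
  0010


Row parities: 100111
Column parities: 0101

Row P: 100111, Col P: 0101, Corner: 0


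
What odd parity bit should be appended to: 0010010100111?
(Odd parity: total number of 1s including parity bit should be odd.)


Number of 1s in data: 6
Parity bit: 1

1


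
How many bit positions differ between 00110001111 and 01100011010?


XOR: 01010010101
Count of 1s: 5

5


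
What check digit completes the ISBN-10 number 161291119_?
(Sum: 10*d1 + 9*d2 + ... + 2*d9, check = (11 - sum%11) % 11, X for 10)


Weighted sum: 170
170 mod 11 = 5

Check digit: 6


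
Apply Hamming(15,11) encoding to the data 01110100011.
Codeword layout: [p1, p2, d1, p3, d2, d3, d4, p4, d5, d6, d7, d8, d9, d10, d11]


Parity bits: p1=1, p2=1, p3=1, p4=1

110111110100011


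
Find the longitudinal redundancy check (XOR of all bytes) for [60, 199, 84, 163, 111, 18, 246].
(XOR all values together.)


XOR chain: 60 ^ 199 ^ 84 ^ 163 ^ 111 ^ 18 ^ 246 = 135

135


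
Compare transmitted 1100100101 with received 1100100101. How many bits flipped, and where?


XOR: 0000000000

0 errors (received matches sent)


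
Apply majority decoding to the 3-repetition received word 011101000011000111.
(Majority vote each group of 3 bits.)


Groups: 011, 101, 000, 011, 000, 111
Majority votes: 110101

110101


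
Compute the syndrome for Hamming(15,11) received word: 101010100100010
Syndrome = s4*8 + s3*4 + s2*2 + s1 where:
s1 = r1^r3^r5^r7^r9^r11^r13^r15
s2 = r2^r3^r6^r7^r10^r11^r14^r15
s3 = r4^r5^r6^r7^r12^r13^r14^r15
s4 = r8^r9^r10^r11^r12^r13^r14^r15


s1=0, s2=0, s3=1, s4=0

Syndrome = 4 (error at position 4)


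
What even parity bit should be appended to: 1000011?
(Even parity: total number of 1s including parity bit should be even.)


Number of 1s in data: 3
Parity bit: 1

1


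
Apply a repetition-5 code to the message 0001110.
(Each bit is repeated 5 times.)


Each bit -> 5 copies

00000000000000011111111111111100000


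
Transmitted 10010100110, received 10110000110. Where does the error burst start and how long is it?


XOR: 00100100000

Burst at position 2, length 4


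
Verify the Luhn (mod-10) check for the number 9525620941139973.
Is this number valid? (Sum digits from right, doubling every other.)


Luhn sum = 77
77 mod 10 = 7

Invalid (Luhn sum mod 10 = 7)


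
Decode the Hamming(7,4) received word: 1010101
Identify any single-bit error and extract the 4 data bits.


Syndrome = 0: no error detected

Data: 1101 (no errors)


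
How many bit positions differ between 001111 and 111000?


XOR: 110111
Count of 1s: 5

5


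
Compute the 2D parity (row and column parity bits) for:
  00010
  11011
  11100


Row parities: 101
Column parities: 00101

Row P: 101, Col P: 00101, Corner: 0


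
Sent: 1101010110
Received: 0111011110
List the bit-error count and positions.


XOR: 1010001000

3 error(s) at position(s): 0, 2, 6


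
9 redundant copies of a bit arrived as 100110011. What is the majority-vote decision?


Ones: 5 out of 9
Threshold: 5

1 (5/9 voted 1)


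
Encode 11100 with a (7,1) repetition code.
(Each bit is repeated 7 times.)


Each bit -> 7 copies

11111111111111111111100000000000000


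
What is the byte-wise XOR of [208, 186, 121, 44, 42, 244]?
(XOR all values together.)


XOR chain: 208 ^ 186 ^ 121 ^ 44 ^ 42 ^ 244 = 225

225


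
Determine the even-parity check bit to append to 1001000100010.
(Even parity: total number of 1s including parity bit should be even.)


Number of 1s in data: 4
Parity bit: 0

0


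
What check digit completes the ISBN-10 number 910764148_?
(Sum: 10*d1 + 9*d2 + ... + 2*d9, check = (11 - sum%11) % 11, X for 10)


Weighted sum: 236
236 mod 11 = 5

Check digit: 6


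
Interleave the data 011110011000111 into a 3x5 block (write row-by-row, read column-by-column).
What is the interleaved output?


Matrix:
  01111
  00110
  00111
Read columns: 000100111111101

000100111111101


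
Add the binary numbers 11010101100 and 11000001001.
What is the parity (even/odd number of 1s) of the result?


11010101100 = 1708
11000001001 = 1545
Sum = 3253 = 110010110101
1s count = 7

odd parity (7 ones in 110010110101)


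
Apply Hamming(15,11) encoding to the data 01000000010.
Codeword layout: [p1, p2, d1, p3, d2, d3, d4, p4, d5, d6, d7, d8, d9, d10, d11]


Parity bits: p1=1, p2=1, p3=0, p4=1

110010010000010


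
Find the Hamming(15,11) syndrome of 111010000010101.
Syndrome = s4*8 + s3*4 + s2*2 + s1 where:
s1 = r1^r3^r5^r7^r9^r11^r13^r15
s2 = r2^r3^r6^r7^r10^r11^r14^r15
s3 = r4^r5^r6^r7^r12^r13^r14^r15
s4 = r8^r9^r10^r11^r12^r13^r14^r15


s1=0, s2=0, s3=1, s4=1

Syndrome = 12 (error at position 12)


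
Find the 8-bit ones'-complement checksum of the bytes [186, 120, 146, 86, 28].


Sum = 566 mod 256 = 54
Complement = 201

201


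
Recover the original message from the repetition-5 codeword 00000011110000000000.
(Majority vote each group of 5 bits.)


Groups: 00000, 01111, 00000, 00000
Majority votes: 0100

0100


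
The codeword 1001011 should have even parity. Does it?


Number of 1s: 4

Yes, parity is correct (4 ones)


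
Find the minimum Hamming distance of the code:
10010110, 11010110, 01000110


Comparing all pairs, minimum distance: 1
Can detect 0 errors, correct 0 errors

1


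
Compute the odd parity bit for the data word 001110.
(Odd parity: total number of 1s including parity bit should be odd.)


Number of 1s in data: 3
Parity bit: 0

0


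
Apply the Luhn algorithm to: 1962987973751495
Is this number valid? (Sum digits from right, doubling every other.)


Luhn sum = 85
85 mod 10 = 5

Invalid (Luhn sum mod 10 = 5)


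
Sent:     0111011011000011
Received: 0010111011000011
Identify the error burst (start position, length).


XOR: 0101100000000000

Burst at position 1, length 4


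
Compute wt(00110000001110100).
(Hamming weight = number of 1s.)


Counting 1s in 00110000001110100

6


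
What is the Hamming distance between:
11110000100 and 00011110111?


XOR: 11101110011
Count of 1s: 8

8


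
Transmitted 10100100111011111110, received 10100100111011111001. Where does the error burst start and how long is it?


XOR: 00000000000000000111

Burst at position 17, length 3


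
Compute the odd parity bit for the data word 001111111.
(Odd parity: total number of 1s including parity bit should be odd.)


Number of 1s in data: 7
Parity bit: 0

0


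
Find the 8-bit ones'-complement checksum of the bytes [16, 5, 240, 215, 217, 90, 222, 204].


Sum = 1209 mod 256 = 185
Complement = 70

70


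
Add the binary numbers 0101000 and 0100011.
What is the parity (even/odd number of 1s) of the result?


0101000 = 40
0100011 = 35
Sum = 75 = 1001011
1s count = 4

even parity (4 ones in 1001011)


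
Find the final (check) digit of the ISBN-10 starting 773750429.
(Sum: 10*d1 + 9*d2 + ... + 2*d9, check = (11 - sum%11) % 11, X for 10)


Weighted sum: 276
276 mod 11 = 1

Check digit: X


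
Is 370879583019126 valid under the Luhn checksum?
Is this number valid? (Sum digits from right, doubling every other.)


Luhn sum = 67
67 mod 10 = 7

Invalid (Luhn sum mod 10 = 7)


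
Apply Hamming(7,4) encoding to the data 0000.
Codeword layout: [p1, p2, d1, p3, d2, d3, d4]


Parity bits: p1=0, p2=0, p3=0

0000000


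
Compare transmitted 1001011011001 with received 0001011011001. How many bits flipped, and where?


XOR: 1000000000000

1 error(s) at position(s): 0


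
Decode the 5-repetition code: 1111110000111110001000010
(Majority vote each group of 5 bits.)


Groups: 11111, 10000, 11111, 00010, 00010
Majority votes: 10100

10100


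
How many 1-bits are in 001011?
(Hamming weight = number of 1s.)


Counting 1s in 001011

3


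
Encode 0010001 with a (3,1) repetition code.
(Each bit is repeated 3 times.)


Each bit -> 3 copies

000000111000000000111


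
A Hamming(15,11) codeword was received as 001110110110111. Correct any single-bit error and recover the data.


Syndrome = 0: no error detected

Data: 11010110111 (no errors)


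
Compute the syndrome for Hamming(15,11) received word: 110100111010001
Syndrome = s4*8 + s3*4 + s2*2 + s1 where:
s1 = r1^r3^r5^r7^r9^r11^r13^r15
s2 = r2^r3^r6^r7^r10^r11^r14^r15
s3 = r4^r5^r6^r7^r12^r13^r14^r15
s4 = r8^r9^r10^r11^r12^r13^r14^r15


s1=1, s2=0, s3=1, s4=0

Syndrome = 5 (error at position 5)


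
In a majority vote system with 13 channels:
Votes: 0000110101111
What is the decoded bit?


Ones: 7 out of 13
Threshold: 7

1 (7/13 voted 1)


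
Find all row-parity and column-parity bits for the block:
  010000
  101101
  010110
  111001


Row parities: 1010
Column parities: 010010

Row P: 1010, Col P: 010010, Corner: 0


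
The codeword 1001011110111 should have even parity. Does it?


Number of 1s: 9

No, parity error (9 ones)


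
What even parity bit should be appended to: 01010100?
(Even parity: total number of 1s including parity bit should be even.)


Number of 1s in data: 3
Parity bit: 1

1


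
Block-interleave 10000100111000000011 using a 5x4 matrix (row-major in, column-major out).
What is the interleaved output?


Matrix:
  1000
  0100
  1110
  0000
  0011
Read columns: 10100011000010100001

10100011000010100001


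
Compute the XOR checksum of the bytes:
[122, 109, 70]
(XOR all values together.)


XOR chain: 122 ^ 109 ^ 70 = 81

81


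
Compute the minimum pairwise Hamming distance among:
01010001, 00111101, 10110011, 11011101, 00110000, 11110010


Comparing all pairs, minimum distance: 2
Can detect 1 errors, correct 0 errors

2


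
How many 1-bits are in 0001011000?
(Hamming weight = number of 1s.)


Counting 1s in 0001011000

3


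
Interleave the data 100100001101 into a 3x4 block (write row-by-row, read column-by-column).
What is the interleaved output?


Matrix:
  1001
  0000
  1101
Read columns: 101001000101

101001000101


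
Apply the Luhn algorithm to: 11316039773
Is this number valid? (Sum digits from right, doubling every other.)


Luhn sum = 41
41 mod 10 = 1

Invalid (Luhn sum mod 10 = 1)


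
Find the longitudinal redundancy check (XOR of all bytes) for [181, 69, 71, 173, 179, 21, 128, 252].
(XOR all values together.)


XOR chain: 181 ^ 69 ^ 71 ^ 173 ^ 179 ^ 21 ^ 128 ^ 252 = 192

192


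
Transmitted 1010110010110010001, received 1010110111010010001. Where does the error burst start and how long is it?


XOR: 0000000101100000000

Burst at position 7, length 4


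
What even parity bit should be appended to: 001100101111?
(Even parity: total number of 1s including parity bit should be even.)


Number of 1s in data: 7
Parity bit: 1

1


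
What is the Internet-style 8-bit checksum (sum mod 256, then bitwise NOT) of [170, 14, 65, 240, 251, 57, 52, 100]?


Sum = 949 mod 256 = 181
Complement = 74

74


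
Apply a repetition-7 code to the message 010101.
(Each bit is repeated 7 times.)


Each bit -> 7 copies

000000011111110000000111111100000001111111


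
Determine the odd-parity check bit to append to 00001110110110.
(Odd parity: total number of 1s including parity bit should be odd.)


Number of 1s in data: 7
Parity bit: 0

0


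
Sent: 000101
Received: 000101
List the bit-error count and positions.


XOR: 000000

0 errors (received matches sent)


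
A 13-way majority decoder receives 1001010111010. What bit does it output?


Ones: 7 out of 13
Threshold: 7

1 (7/13 voted 1)


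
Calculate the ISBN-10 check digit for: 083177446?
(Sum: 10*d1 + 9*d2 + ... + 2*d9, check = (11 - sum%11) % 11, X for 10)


Weighted sum: 220
220 mod 11 = 0

Check digit: 0


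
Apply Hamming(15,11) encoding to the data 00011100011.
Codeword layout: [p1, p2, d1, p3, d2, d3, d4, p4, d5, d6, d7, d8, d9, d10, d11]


Parity bits: p1=1, p2=0, p3=1, p4=0

100100101100011


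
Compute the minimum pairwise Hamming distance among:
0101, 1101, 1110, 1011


Comparing all pairs, minimum distance: 1
Can detect 0 errors, correct 0 errors

1


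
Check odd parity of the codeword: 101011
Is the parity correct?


Number of 1s: 4

No, parity error (4 ones)


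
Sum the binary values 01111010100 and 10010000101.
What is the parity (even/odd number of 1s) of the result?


01111010100 = 980
10010000101 = 1157
Sum = 2137 = 100001011001
1s count = 5

odd parity (5 ones in 100001011001)


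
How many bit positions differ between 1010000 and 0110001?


XOR: 1100001
Count of 1s: 3

3


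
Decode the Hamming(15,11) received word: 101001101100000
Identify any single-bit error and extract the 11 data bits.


Syndrome = 0: no error detected

Data: 10111100000 (no errors)


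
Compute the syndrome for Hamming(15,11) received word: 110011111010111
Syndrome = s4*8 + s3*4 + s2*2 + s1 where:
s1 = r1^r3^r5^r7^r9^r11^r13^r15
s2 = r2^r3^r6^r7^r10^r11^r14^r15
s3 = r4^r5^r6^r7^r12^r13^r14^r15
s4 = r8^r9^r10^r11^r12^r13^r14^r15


s1=1, s2=0, s3=0, s4=0

Syndrome = 1 (error at position 1)


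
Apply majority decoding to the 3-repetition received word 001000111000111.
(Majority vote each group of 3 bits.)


Groups: 001, 000, 111, 000, 111
Majority votes: 00101

00101


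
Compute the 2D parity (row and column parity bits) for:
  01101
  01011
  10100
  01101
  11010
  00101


Row parities: 110110
Column parities: 00000

Row P: 110110, Col P: 00000, Corner: 0


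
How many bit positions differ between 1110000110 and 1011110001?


XOR: 0101110111
Count of 1s: 7

7


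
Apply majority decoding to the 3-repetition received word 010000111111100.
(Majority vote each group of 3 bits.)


Groups: 010, 000, 111, 111, 100
Majority votes: 00110

00110


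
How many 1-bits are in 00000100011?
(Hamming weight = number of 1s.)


Counting 1s in 00000100011

3


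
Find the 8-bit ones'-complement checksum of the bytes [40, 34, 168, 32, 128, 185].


Sum = 587 mod 256 = 75
Complement = 180

180


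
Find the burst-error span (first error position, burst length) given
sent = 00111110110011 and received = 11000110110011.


XOR: 11111000000000

Burst at position 0, length 5


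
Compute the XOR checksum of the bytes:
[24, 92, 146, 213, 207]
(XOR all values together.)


XOR chain: 24 ^ 92 ^ 146 ^ 213 ^ 207 = 204

204


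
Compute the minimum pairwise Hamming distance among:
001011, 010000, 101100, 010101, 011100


Comparing all pairs, minimum distance: 2
Can detect 1 errors, correct 0 errors

2


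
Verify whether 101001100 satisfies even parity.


Number of 1s: 4

Yes, parity is correct (4 ones)


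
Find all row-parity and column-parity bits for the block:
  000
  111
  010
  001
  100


Row parities: 01111
Column parities: 000

Row P: 01111, Col P: 000, Corner: 0


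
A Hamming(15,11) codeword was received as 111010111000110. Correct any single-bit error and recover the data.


Syndrome = 0: no error detected

Data: 11011000110 (no errors)


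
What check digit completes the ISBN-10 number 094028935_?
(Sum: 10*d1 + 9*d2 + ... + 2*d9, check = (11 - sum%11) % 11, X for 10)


Weighted sum: 220
220 mod 11 = 0

Check digit: 0


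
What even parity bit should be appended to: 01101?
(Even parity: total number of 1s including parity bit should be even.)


Number of 1s in data: 3
Parity bit: 1

1


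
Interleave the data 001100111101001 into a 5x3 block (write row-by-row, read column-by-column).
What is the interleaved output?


Matrix:
  001
  100
  111
  101
  001
Read columns: 011100010010111

011100010010111


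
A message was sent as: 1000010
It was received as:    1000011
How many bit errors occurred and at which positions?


XOR: 0000001

1 error(s) at position(s): 6


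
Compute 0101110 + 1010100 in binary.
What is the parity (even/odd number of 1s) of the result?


0101110 = 46
1010100 = 84
Sum = 130 = 10000010
1s count = 2

even parity (2 ones in 10000010)


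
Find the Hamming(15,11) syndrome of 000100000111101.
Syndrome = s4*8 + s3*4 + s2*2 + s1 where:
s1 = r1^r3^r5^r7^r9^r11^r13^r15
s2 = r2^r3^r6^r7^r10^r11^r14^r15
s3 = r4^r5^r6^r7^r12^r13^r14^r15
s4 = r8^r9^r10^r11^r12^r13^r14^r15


s1=1, s2=1, s3=0, s4=1

Syndrome = 11 (error at position 11)


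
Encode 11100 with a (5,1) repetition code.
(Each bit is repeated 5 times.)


Each bit -> 5 copies

1111111111111110000000000


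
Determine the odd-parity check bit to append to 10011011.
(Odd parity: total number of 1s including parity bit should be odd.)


Number of 1s in data: 5
Parity bit: 0

0


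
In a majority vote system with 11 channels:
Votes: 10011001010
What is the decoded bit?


Ones: 5 out of 11
Threshold: 6

0 (5/11 voted 1)


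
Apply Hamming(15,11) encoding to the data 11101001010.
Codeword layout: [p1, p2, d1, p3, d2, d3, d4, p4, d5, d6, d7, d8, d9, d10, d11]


Parity bits: p1=1, p2=1, p3=0, p4=1

111011011001010


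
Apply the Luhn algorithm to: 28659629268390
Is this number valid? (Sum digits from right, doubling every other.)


Luhn sum = 77
77 mod 10 = 7

Invalid (Luhn sum mod 10 = 7)


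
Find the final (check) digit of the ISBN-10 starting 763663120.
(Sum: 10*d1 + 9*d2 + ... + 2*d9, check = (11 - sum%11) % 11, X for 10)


Weighted sum: 251
251 mod 11 = 9

Check digit: 2


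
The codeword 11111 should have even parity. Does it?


Number of 1s: 5

No, parity error (5 ones)


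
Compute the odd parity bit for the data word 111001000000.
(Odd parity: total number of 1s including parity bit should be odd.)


Number of 1s in data: 4
Parity bit: 1

1


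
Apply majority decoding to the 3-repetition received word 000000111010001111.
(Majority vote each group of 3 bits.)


Groups: 000, 000, 111, 010, 001, 111
Majority votes: 001001

001001


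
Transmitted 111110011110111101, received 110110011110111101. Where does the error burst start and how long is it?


XOR: 001000000000000000

Burst at position 2, length 1


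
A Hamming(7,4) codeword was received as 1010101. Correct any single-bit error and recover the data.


Syndrome = 0: no error detected

Data: 1101 (no errors)


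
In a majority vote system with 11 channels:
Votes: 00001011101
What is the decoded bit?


Ones: 5 out of 11
Threshold: 6

0 (5/11 voted 1)


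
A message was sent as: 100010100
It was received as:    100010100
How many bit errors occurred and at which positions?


XOR: 000000000

0 errors (received matches sent)


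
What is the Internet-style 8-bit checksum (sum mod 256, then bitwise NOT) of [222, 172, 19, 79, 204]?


Sum = 696 mod 256 = 184
Complement = 71

71


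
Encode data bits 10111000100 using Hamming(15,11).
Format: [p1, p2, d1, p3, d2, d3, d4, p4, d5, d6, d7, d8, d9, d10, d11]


Parity bits: p1=0, p2=1, p3=1, p4=0

011101101000100


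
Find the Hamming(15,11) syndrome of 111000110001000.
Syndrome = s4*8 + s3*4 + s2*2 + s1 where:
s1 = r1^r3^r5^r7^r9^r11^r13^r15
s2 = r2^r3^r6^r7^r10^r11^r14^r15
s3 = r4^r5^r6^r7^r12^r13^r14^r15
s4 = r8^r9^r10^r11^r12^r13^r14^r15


s1=1, s2=1, s3=0, s4=0

Syndrome = 3 (error at position 3)


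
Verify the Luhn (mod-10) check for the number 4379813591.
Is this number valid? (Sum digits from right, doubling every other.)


Luhn sum = 54
54 mod 10 = 4

Invalid (Luhn sum mod 10 = 4)


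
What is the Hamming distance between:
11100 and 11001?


XOR: 00101
Count of 1s: 2

2


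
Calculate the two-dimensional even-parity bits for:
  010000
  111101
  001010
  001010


Row parities: 1100
Column parities: 101101

Row P: 1100, Col P: 101101, Corner: 0


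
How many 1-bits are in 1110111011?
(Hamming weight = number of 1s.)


Counting 1s in 1110111011

8


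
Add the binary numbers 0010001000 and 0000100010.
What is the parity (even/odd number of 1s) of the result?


0010001000 = 136
0000100010 = 34
Sum = 170 = 10101010
1s count = 4

even parity (4 ones in 10101010)


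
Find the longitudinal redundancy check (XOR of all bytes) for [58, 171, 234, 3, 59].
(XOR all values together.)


XOR chain: 58 ^ 171 ^ 234 ^ 3 ^ 59 = 67

67


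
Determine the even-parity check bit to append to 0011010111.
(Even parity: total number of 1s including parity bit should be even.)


Number of 1s in data: 6
Parity bit: 0

0


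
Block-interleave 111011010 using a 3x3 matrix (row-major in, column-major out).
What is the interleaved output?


Matrix:
  111
  011
  010
Read columns: 100111110

100111110


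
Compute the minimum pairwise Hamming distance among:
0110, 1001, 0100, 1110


Comparing all pairs, minimum distance: 1
Can detect 0 errors, correct 0 errors

1


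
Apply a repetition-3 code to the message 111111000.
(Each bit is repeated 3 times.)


Each bit -> 3 copies

111111111111111111000000000


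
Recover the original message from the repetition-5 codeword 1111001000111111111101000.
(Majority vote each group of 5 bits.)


Groups: 11110, 01000, 11111, 11111, 01000
Majority votes: 10110

10110


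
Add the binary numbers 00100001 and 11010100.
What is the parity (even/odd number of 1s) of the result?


00100001 = 33
11010100 = 212
Sum = 245 = 11110101
1s count = 6

even parity (6 ones in 11110101)


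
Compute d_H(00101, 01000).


XOR: 01101
Count of 1s: 3

3


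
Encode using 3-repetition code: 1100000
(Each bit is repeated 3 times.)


Each bit -> 3 copies

111111000000000000000


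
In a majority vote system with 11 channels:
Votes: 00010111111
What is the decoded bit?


Ones: 7 out of 11
Threshold: 6

1 (7/11 voted 1)


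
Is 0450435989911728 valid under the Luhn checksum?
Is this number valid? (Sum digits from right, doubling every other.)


Luhn sum = 73
73 mod 10 = 3

Invalid (Luhn sum mod 10 = 3)


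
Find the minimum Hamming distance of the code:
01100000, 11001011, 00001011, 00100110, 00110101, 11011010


Comparing all pairs, minimum distance: 2
Can detect 1 errors, correct 0 errors

2


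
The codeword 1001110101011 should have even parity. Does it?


Number of 1s: 8

Yes, parity is correct (8 ones)


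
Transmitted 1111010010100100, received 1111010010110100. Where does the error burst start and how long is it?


XOR: 0000000000010000

Burst at position 11, length 1


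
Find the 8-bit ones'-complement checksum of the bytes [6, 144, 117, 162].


Sum = 429 mod 256 = 173
Complement = 82

82


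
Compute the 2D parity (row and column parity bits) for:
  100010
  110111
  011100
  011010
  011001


Row parities: 01111
Column parities: 001010

Row P: 01111, Col P: 001010, Corner: 0


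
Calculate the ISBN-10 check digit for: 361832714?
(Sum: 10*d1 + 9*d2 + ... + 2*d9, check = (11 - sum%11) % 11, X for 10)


Weighted sum: 215
215 mod 11 = 6

Check digit: 5


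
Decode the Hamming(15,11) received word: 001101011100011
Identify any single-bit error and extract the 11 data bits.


Syndrome = 11: error at position 11

Data: 10101110011 (corrected bit 11)


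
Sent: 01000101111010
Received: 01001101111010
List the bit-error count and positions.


XOR: 00001000000000

1 error(s) at position(s): 4


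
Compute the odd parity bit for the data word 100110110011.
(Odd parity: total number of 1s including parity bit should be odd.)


Number of 1s in data: 7
Parity bit: 0

0


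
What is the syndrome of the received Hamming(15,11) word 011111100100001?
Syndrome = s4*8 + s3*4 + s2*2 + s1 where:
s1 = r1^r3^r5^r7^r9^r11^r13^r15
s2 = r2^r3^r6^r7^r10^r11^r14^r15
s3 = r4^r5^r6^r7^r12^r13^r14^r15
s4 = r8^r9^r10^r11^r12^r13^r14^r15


s1=0, s2=0, s3=1, s4=0

Syndrome = 4 (error at position 4)


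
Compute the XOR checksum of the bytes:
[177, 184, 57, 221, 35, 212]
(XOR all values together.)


XOR chain: 177 ^ 184 ^ 57 ^ 221 ^ 35 ^ 212 = 26

26


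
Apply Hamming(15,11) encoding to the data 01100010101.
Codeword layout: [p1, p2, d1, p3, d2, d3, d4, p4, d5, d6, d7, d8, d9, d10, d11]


Parity bits: p1=0, p2=1, p3=0, p4=1

010011010010101


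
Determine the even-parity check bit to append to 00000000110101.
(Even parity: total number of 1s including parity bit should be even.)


Number of 1s in data: 4
Parity bit: 0

0


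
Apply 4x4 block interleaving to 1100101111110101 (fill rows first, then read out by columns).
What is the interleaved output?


Matrix:
  1100
  1011
  1111
  0101
Read columns: 1110101101100111

1110101101100111


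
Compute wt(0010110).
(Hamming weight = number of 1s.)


Counting 1s in 0010110

3


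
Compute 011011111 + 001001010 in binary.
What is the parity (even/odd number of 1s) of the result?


011011111 = 223
001001010 = 74
Sum = 297 = 100101001
1s count = 4

even parity (4 ones in 100101001)


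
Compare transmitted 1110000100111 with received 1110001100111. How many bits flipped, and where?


XOR: 0000001000000

1 error(s) at position(s): 6


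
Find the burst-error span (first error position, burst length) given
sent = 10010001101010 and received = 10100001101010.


XOR: 00110000000000

Burst at position 2, length 2


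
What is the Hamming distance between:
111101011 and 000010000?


XOR: 111111011
Count of 1s: 8

8


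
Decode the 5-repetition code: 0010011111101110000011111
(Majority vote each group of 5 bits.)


Groups: 00100, 11111, 10111, 00000, 11111
Majority votes: 01101

01101


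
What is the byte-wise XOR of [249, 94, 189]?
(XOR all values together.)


XOR chain: 249 ^ 94 ^ 189 = 26

26


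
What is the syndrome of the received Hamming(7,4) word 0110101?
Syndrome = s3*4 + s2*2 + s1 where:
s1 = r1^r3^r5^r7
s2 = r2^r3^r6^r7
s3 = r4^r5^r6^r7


s1=1, s2=1, s3=0

Syndrome = 3 (error at position 3)


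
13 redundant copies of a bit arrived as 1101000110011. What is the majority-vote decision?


Ones: 7 out of 13
Threshold: 7

1 (7/13 voted 1)


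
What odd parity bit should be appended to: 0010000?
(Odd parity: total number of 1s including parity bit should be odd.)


Number of 1s in data: 1
Parity bit: 0

0


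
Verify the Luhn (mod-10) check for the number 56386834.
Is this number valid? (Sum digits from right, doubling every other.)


Luhn sum = 42
42 mod 10 = 2

Invalid (Luhn sum mod 10 = 2)


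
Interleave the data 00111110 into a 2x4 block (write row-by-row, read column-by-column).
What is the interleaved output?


Matrix:
  0011
  1110
Read columns: 01011110

01011110


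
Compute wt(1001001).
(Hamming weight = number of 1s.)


Counting 1s in 1001001

3


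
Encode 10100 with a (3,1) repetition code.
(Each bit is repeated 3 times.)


Each bit -> 3 copies

111000111000000


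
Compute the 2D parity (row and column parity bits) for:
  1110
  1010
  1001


Row parities: 100
Column parities: 1101

Row P: 100, Col P: 1101, Corner: 1


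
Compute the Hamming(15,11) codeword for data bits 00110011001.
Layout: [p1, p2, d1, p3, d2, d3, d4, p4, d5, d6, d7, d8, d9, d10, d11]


Parity bits: p1=1, p2=0, p3=0, p4=1

100001110011001


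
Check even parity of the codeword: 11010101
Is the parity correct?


Number of 1s: 5

No, parity error (5 ones)


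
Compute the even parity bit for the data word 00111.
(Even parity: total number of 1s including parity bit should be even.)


Number of 1s in data: 3
Parity bit: 1

1


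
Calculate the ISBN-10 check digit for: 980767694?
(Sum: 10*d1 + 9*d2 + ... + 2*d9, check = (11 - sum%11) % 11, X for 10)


Weighted sum: 341
341 mod 11 = 0

Check digit: 0


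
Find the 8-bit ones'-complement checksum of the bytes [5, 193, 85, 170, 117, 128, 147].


Sum = 845 mod 256 = 77
Complement = 178

178


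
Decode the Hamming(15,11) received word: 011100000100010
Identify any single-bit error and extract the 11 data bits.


Syndrome = 1: error at position 1

Data: 10000100010 (corrected bit 1)


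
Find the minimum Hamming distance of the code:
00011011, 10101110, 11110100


Comparing all pairs, minimum distance: 4
Can detect 3 errors, correct 1 errors

4


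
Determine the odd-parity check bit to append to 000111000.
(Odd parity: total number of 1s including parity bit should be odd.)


Number of 1s in data: 3
Parity bit: 0

0


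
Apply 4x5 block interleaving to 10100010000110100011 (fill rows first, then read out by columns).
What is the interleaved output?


Matrix:
  10100
  01000
  01101
  00011
Read columns: 10000110101000010011

10000110101000010011


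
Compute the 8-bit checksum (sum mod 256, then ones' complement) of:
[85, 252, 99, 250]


Sum = 686 mod 256 = 174
Complement = 81

81


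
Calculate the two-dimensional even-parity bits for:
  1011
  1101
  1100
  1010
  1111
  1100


Row parities: 110000
Column parities: 0011

Row P: 110000, Col P: 0011, Corner: 0


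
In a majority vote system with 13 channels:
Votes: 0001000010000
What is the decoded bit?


Ones: 2 out of 13
Threshold: 7

0 (2/13 voted 1)


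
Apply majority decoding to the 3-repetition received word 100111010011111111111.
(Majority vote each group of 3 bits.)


Groups: 100, 111, 010, 011, 111, 111, 111
Majority votes: 0101111

0101111


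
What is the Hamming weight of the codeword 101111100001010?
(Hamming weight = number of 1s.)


Counting 1s in 101111100001010

8


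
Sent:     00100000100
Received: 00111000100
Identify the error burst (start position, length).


XOR: 00011000000

Burst at position 3, length 2


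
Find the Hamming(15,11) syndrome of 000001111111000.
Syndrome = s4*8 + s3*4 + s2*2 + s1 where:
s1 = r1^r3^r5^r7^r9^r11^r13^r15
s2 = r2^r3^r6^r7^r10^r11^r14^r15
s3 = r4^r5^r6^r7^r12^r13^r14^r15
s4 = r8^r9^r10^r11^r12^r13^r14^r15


s1=1, s2=0, s3=1, s4=1

Syndrome = 13 (error at position 13)


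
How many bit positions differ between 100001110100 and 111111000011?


XOR: 011110110111
Count of 1s: 9

9


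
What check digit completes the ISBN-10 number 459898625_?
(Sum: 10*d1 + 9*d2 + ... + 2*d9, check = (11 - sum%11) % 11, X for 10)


Weighted sum: 347
347 mod 11 = 6

Check digit: 5


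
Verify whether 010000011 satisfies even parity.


Number of 1s: 3

No, parity error (3 ones)


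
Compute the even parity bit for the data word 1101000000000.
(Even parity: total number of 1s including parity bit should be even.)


Number of 1s in data: 3
Parity bit: 1

1


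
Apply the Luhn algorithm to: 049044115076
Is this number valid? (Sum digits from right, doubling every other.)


Luhn sum = 40
40 mod 10 = 0

Valid (Luhn sum mod 10 = 0)


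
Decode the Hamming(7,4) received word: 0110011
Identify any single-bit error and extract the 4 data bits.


Syndrome = 0: no error detected

Data: 1011 (no errors)


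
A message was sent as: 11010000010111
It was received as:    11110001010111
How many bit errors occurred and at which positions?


XOR: 00100001000000

2 error(s) at position(s): 2, 7


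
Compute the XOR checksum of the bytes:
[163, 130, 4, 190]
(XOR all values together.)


XOR chain: 163 ^ 130 ^ 4 ^ 190 = 155

155


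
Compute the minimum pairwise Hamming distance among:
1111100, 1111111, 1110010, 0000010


Comparing all pairs, minimum distance: 2
Can detect 1 errors, correct 0 errors

2


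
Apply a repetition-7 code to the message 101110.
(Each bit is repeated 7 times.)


Each bit -> 7 copies

111111100000001111111111111111111110000000


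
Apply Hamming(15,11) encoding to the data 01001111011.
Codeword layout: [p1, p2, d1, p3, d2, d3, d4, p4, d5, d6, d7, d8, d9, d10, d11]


Parity bits: p1=0, p2=0, p3=0, p4=0

000010001111011


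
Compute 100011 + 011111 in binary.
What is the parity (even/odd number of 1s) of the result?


100011 = 35
011111 = 31
Sum = 66 = 1000010
1s count = 2

even parity (2 ones in 1000010)


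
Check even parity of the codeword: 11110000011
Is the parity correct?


Number of 1s: 6

Yes, parity is correct (6 ones)


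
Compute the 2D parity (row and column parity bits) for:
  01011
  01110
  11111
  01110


Row parities: 1111
Column parities: 10100

Row P: 1111, Col P: 10100, Corner: 0


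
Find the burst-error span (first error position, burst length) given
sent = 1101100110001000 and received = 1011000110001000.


XOR: 0110100000000000

Burst at position 1, length 4


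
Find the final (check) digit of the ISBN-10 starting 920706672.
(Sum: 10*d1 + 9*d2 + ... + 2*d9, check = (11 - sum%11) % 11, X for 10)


Weighted sum: 236
236 mod 11 = 5

Check digit: 6


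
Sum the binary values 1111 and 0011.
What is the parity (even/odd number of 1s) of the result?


1111 = 15
0011 = 3
Sum = 18 = 10010
1s count = 2

even parity (2 ones in 10010)


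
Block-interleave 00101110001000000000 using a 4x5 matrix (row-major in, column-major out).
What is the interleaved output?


Matrix:
  00101
  11000
  10000
  00000
Read columns: 01100100100000001000

01100100100000001000


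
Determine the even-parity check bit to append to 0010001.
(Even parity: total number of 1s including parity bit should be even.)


Number of 1s in data: 2
Parity bit: 0

0


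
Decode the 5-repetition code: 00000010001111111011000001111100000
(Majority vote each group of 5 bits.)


Groups: 00000, 01000, 11111, 11011, 00000, 11111, 00000
Majority votes: 0011010

0011010


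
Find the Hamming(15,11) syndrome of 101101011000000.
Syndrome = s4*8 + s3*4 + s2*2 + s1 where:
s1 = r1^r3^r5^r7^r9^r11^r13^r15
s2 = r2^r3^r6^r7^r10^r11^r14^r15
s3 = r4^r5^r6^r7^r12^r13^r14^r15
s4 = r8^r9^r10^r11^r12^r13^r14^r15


s1=1, s2=0, s3=0, s4=0

Syndrome = 1 (error at position 1)


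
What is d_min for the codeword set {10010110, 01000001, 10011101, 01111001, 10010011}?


Comparing all pairs, minimum distance: 2
Can detect 1 errors, correct 0 errors

2


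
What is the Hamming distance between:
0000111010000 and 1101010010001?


XOR: 1101101000001
Count of 1s: 6

6


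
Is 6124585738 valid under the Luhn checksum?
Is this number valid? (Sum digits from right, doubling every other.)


Luhn sum = 43
43 mod 10 = 3

Invalid (Luhn sum mod 10 = 3)


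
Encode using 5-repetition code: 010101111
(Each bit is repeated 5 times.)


Each bit -> 5 copies

000001111100000111110000011111111111111111111


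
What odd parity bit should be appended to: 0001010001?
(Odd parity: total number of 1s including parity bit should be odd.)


Number of 1s in data: 3
Parity bit: 0

0


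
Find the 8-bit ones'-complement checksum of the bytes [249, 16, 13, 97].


Sum = 375 mod 256 = 119
Complement = 136

136


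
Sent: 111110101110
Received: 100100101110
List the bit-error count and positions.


XOR: 011010000000

3 error(s) at position(s): 1, 2, 4


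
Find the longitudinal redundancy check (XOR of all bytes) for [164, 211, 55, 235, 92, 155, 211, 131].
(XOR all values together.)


XOR chain: 164 ^ 211 ^ 55 ^ 235 ^ 92 ^ 155 ^ 211 ^ 131 = 60

60


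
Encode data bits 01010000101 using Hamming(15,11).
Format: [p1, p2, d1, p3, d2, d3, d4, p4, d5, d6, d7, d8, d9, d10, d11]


Parity bits: p1=0, p2=0, p3=0, p4=0

000010100000101


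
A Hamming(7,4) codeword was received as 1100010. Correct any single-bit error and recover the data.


Syndrome = 5: error at position 5

Data: 0110 (corrected bit 5)
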